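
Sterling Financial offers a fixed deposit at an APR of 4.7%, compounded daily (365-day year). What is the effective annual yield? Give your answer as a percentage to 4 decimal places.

EAR = (1 + 0.047/365)^365 − 1.
= 1.048119 − 1 = 4.8119%.

4.8119%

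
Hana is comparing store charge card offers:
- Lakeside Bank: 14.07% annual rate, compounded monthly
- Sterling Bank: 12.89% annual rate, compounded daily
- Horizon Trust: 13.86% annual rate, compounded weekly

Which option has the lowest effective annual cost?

Sterling Bank

Lakeside Bank: (1 + 0.1407/12)^12 − 1 = 15.014%
Sterling Bank: (1 + 0.1289/365)^365 − 1 = 13.755%
Horizon Trust: (1 + 0.1386/52)^52 − 1 = 14.845%
The lowest effective annual rate is Sterling Bank at 13.755%.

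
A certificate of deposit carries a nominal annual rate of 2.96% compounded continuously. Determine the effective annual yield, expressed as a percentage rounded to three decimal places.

With continuous compounding, EAR = e^0.0296 − 1.
e^0.0296 = 1.030042, so EAR = 0.030042 = 3.004%.

3.004%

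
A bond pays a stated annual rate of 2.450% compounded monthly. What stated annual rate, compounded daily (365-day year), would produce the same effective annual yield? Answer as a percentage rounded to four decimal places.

2.4476%

EAR = (1 + 0.02450/12)^12 − 1 = 0.024777.
Solve (1 + r/365)^365 = 1.024777: r/365 = 1.024777^(1/365) − 1 = 0.000067, so r = 0.024476 = 2.4476%.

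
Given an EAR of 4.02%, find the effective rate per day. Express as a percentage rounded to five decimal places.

The per-day rate i satisfies (1 + i)^365 = 1 + 0.0402.
i = 1.0402^(1/365) − 1 = 0.0001080 = 0.01080%.

0.01080%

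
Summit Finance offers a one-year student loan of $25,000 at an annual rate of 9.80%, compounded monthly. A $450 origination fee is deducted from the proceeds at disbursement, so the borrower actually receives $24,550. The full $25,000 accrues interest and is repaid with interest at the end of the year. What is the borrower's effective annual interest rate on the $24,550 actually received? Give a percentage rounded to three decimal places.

12.273%

Amount owed after one year: 25,000 × (1 + 0.0980/12)^12 = 25,000 × 1.102524 = $27,563.10.
Effective rate on net proceeds: 27,563.10 / 24,550 − 1 = 0.122733 = 12.273%.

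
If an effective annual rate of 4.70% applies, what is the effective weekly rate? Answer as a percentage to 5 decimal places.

The per-week rate i satisfies (1 + i)^52 = 1 + 0.0470.
i = 1.0470^(1/52) − 1 = 0.0008836 = 0.08836%.

0.08836%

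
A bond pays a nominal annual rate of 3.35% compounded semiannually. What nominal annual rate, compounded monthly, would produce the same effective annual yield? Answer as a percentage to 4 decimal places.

EAR = (1 + 0.0335/2)^2 − 1 = 0.033781.
Solve (1 + r/12)^12 = 1.033781: r/12 = 1.033781^(1/12) − 1 = 0.002772, so r = 0.033269 = 3.3269%.

3.3269%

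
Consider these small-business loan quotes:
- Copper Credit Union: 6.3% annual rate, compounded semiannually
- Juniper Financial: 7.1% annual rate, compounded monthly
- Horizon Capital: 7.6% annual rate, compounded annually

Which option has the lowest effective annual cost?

Copper Credit Union

Copper Credit Union: (1 + 0.063/2)^2 − 1 = 6.399%
Juniper Financial: (1 + 0.071/12)^12 − 1 = 7.336%
Horizon Capital: compounded annually, EAR = 7.600%
The lowest effective annual rate is Copper Credit Union at 6.399%.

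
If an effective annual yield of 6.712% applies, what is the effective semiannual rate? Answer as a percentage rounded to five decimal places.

3.30150%

The per-half-year rate i satisfies (1 + i)^2 = 1 + 0.06712.
i = 1.06712^(1/2) − 1 = 0.0330150 = 3.30150%.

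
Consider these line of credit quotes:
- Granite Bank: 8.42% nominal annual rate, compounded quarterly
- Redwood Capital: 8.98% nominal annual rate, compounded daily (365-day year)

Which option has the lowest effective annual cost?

Granite Bank: (1 + 0.0842/4)^4 − 1 = 8.690%
Redwood Capital: (1 + 0.0898/365)^365 − 1 = 9.394%
The lowest effective annual rate is Granite Bank at 8.690%.

Granite Bank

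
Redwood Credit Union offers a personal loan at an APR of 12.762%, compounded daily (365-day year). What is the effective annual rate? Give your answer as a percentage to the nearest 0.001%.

13.610%

EAR = (1 + 0.12762/365)^365 − 1.
= (1 + 0.000350)^365 − 1 = 1.136096 − 1 = 13.610%.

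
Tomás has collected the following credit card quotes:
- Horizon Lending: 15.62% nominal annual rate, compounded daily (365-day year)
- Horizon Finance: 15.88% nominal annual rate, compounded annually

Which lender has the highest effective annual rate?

Horizon Lending: (1 + 0.1562/365)^365 − 1 = 16.902%
Horizon Finance: compounded annually, EAR = 15.880%
The highest effective annual rate is Horizon Lending at 16.902%.

Horizon Lending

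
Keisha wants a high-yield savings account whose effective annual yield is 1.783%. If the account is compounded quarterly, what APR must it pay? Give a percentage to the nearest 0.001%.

1.771%

(1 + r/4)^4 − 1 = 0.01783, so 1 + r/4 = 1.01783^(1/4).
r/4 = 0.004428, so r = 0.017712 = 1.771%.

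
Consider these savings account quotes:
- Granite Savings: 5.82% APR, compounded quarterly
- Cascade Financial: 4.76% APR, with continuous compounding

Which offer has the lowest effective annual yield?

Cascade Financial

Granite Savings: (1 + 0.0582/4)^4 − 1 = 5.948%
Cascade Financial: e^0.0476 − 1 = 4.875%
The lowest effective annual rate is Cascade Financial at 4.875%.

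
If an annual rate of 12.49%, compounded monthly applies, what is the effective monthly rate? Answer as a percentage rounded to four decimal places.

With a nominal annual rate compounded monthly, the periodic rate is the nominal rate divided by 12.
i = 0.1249 / 12 = 0.0104083 = 1.0408%.

1.0408%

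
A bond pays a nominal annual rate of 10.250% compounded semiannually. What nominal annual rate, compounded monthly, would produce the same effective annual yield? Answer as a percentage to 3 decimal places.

EAR = (1 + 0.10250/2)^2 − 1 = 0.105127.
Solve (1 + r/12)^12 = 1.105127: r/12 = 1.105127^(1/12) − 1 = 0.008365, so r = 0.100377 = 10.038%.

10.038%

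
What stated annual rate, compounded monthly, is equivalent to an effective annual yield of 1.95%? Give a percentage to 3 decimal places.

(1 + r/12)^12 − 1 = 0.0195, so 1 + r/12 = 1.0195^(1/12).
r/12 = 0.001611, so r = 0.019328 = 1.933%.

1.933%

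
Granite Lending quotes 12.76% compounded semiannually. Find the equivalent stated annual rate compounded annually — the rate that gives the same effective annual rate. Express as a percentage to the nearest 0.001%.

13.167%

EAR = (1 + 0.1276/2)^2 − 1 = 0.131670.
Compounded annually, the equivalent nominal rate is the EAR itself: 13.167%.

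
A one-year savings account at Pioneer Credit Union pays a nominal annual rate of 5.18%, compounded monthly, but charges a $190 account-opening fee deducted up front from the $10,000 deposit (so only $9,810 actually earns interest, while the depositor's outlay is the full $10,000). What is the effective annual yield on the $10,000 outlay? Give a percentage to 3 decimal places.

3.304%

Value after one year: 9,810 × (1 + 0.0518/12)^12 = 9,810 × 1.053048 = $10,330.40.
Effective yield on the $10,000 outlay: 10,330.40 / 10,000 − 1 = 0.033040 = 3.304%.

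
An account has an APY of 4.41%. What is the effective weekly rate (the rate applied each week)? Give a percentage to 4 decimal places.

0.0830%

The per-week rate i satisfies (1 + i)^52 = 1 + 0.0441.
i = 1.0441^(1/52) − 1 = 0.0008303 = 0.0830%.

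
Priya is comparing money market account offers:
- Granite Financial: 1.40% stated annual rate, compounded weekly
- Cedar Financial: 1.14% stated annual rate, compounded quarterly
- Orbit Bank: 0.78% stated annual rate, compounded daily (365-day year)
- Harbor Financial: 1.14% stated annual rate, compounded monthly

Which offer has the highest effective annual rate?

Granite Financial

Granite Financial: (1 + 0.0140/52)^52 − 1 = 1.410%
Cedar Financial: (1 + 0.0114/4)^4 − 1 = 1.145%
Orbit Bank: (1 + 0.0078/365)^365 − 1 = 0.783%
Harbor Financial: (1 + 0.0114/12)^12 − 1 = 1.146%
The highest effective annual rate is Granite Financial at 1.410%.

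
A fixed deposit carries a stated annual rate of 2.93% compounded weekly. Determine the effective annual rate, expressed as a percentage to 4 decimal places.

2.9725%

EAR = (1 + 0.0293/52)^52 − 1.
= (1 + 0.000563)^52 − 1 = 1.029725 − 1 = 2.9725%.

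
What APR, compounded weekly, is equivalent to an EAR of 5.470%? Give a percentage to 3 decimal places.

5.328%

(1 + r/52)^52 − 1 = 0.05470, so 1 + r/52 = 1.05470^(1/52).
r/52 = 0.001025, so r = 0.053284 = 5.328%.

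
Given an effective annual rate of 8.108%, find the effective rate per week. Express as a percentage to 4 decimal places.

0.1500%

The per-week rate i satisfies (1 + i)^52 = 1 + 0.08108.
i = 1.08108^(1/52) − 1 = 0.0015004 = 0.1500%.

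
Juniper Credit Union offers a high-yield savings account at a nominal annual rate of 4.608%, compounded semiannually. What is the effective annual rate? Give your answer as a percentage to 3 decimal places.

4.661%

EAR = (1 + 0.04608/2)^2 − 1.
= (1 + 0.023040)^2 − 1 = 1.046611 − 1 = 4.661%.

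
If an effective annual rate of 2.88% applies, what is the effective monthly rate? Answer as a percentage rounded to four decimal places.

The per-month rate i satisfies (1 + i)^12 = 1 + 0.0288.
i = 1.0288^(1/12) − 1 = 0.0023689 = 0.2369%.

0.2369%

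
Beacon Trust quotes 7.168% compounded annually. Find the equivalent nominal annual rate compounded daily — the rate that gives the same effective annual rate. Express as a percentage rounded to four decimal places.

6.9234%

Compounded annually, EAR = nominal = 0.071680.
Solve (1 + r/365)^365 = 1.071680: r/365 = 1.071680^(1/365) − 1 = 0.000190, so r = 0.069234 = 6.9234%.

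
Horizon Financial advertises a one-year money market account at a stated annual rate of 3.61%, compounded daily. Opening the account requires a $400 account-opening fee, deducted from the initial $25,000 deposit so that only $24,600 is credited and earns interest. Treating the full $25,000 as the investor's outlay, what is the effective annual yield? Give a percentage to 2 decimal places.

Value after one year: 24,600 × (1 + 0.0361/365)^365 = 24,600 × 1.036758 = $25,504.24.
Effective yield on the $25,000 outlay: 25,504.24 / 25,000 − 1 = 0.020170 = 2.02%.

2.02%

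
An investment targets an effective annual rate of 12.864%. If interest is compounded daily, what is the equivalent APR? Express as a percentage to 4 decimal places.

(1 + r/365)^365 − 1 = 0.12864, so 1 + r/365 = 1.12864^(1/365).
r/365 = 0.000332, so r = 0.121033 = 12.1033%.

12.1033%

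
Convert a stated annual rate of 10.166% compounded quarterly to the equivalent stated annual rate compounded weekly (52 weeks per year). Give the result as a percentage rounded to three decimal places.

EAR = (1 + 0.10166/4)^4 − 1 = 0.105602.
Solve (1 + r/52)^52 = 1.105602: r/52 = 1.105602^(1/52) − 1 = 0.001932, so r = 0.100487 = 10.049%.

10.049%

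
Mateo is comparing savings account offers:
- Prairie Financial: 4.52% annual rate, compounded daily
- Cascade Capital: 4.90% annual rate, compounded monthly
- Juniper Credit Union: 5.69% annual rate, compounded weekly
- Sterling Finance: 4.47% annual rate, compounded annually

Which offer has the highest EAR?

Juniper Credit Union

Prairie Financial: (1 + 0.0452/365)^365 − 1 = 4.623%
Cascade Capital: (1 + 0.0490/12)^12 − 1 = 5.012%
Juniper Credit Union: (1 + 0.0569/52)^52 − 1 = 5.852%
Sterling Finance: compounded annually, EAR = 4.470%
The highest effective annual rate is Juniper Credit Union at 5.852%.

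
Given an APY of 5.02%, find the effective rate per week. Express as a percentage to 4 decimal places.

The per-week rate i satisfies (1 + i)^52 = 1 + 0.0502.
i = 1.0502^(1/52) − 1 = 0.0009424 = 0.0942%.

0.0942%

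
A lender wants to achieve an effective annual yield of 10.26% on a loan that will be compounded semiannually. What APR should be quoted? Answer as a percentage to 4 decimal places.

10.0095%

(1 + r/2)^2 − 1 = 0.1026, so 1 + r/2 = 1.1026^(1/2).
r/2 = 0.050048, so r = 0.100095 = 10.0095%.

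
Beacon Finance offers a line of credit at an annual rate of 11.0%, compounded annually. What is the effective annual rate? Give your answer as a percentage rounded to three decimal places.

Annual compounding means the effective rate equals the nominal rate: 11.000%.

11.000%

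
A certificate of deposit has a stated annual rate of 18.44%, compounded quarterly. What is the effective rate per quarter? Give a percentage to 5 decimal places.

With a nominal annual rate compounded quarterly, the periodic rate is the nominal rate divided by 4.
i = 0.1844 / 4 = 0.0461000 = 4.61000%.

4.61000%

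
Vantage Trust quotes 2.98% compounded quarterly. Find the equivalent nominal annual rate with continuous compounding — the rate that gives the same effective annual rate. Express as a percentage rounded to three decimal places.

EAR = (1 + 0.0298/4)^4 − 1 = 0.030135.
Equivalent continuous rate: r = ln(1 + 0.030135) = 0.029690 = 2.969%.

2.969%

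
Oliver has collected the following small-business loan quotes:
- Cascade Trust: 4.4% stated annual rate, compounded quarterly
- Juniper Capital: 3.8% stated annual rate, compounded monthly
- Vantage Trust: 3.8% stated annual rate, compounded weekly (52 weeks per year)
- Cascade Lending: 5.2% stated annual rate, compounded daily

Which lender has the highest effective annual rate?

Cascade Trust: (1 + 0.044/4)^4 − 1 = 4.473%
Juniper Capital: (1 + 0.038/12)^12 − 1 = 3.867%
Vantage Trust: (1 + 0.038/52)^52 − 1 = 3.872%
Cascade Lending: (1 + 0.052/365)^365 − 1 = 5.337%
The highest effective annual rate is Cascade Lending at 5.337%.

Cascade Lending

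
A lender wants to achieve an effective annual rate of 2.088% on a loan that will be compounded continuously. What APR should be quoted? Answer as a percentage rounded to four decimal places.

Continuous: nominal r satisfies e^r − 1 = 0.02088.
r = ln(1 + 0.02088) = ln(1.02088) = 0.020665 = 2.0665%.

2.0665%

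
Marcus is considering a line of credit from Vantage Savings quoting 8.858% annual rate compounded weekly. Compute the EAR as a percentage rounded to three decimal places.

9.254%

EAR = (1 + 0.08858/52)^52 − 1.
= (1 + 0.001703)^52 − 1 = 1.092539 − 1 = 9.254%.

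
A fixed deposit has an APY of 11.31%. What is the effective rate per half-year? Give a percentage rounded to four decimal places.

The per-half-year rate i satisfies (1 + i)^2 = 1 + 0.1131.
i = 1.1131^(1/2) − 1 = 0.0550355 = 5.5036%.

5.5036%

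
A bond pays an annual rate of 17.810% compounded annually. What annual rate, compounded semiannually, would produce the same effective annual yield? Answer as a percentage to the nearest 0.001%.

Compounded annually, EAR = nominal = 0.178100.
Solve (1 + r/2)^2 = 1.178100: r/2 = 1.178100^(1/2) − 1 = 0.085403, so r = 0.170806 = 17.081%.

17.081%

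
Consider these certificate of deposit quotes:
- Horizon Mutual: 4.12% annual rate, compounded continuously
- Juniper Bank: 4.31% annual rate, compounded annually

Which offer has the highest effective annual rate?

Juniper Bank

Horizon Mutual: e^0.0412 − 1 = 4.206%
Juniper Bank: compounded annually, EAR = 4.310%
The highest effective annual rate is Juniper Bank at 4.310%.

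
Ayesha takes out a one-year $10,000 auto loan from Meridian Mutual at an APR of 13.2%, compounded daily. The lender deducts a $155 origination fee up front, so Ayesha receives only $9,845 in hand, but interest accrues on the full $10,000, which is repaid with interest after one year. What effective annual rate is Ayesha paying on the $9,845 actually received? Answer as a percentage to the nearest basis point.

15.90%

Amount owed after one year: 10,000 × (1 + 0.132/365)^365 = 10,000 × 1.141081 = $11,410.81.
Effective rate on net proceeds: 11,410.81 / 9,845 − 1 = 0.159046 = 15.90%.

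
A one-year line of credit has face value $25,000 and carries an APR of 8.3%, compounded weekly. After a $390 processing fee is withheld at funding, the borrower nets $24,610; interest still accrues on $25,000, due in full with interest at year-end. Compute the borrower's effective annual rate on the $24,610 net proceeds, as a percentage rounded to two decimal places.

Amount owed after one year: 25,000 × (1 + 0.083/52)^52 = 25,000 × 1.086470 = $27,161.75.
Effective rate on net proceeds: 27,161.75 / 24,610 − 1 = 0.103687 = 10.37%.

10.37%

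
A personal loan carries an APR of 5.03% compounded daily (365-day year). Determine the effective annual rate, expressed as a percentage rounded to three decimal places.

EAR = (1 + 0.0503/365)^365 − 1.
= 1.051583 − 1 = 5.158%.

5.158%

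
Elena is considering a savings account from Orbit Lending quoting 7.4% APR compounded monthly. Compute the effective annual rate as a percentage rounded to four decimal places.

7.6562%

EAR = (1 + 0.074/12)^12 − 1.
= 1.076562 − 1 = 7.6562%.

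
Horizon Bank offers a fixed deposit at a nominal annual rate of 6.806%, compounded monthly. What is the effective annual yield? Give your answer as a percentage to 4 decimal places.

7.0224%

EAR = (1 + 0.06806/12)^12 − 1.
= 1.070224 − 1 = 7.0224%.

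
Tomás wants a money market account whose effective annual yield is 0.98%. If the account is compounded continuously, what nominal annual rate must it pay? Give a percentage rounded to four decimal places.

Continuous: nominal r satisfies e^r − 1 = 0.0098.
r = ln(1 + 0.0098) = ln(1.0098) = 0.009752 = 0.9752%.

0.9752%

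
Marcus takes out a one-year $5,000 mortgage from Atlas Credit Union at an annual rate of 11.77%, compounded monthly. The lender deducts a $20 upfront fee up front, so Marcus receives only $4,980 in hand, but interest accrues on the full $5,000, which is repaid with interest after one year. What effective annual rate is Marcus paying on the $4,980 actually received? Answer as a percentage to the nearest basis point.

12.88%

Amount owed after one year: 5,000 × (1 + 0.1177/12)^12 = 5,000 × 1.124262 = $5,621.31.
Effective rate on net proceeds: 5,621.31 / 4,980 − 1 = 0.128777 = 12.88%.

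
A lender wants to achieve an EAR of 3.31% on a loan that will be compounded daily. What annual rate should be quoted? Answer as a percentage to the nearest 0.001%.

3.257%

(1 + r/365)^365 − 1 = 0.0331, so 1 + r/365 = 1.0331^(1/365).
r/365 = 0.000089, so r = 0.032565 = 3.257%.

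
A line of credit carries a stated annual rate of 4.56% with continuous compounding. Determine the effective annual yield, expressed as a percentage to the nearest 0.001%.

4.666%

With continuous compounding, EAR = e^0.0456 − 1.
e^0.0456 = 1.046656, so EAR = 0.046656 = 4.666%.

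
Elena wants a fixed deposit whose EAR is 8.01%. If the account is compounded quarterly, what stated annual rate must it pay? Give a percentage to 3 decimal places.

(1 + r/4)^4 − 1 = 0.0801, so 1 + r/4 = 1.0801^(1/4).
r/4 = 0.019450, so r = 0.077801 = 7.780%.

7.780%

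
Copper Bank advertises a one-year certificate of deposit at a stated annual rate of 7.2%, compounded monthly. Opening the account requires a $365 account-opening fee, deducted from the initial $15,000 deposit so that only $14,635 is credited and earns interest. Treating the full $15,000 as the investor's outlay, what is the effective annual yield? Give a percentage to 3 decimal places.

Value after one year: 14,635 × (1 + 0.072/12)^12 = 14,635 × 1.074424 = $15,724.20.
Effective yield on the $15,000 outlay: 15,724.20 / 15,000 − 1 = 0.048280 = 4.828%.

4.828%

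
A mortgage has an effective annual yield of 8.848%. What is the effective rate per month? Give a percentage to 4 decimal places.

The per-month rate i satisfies (1 + i)^12 = 1 + 0.08848.
i = 1.08848^(1/12) − 1 = 0.0070902 = 0.7090%.

0.7090%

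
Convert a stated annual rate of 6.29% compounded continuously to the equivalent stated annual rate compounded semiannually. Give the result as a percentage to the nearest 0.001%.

6.390%

EAR under continuous compounding: e^0.0629 − 1 = 0.064920.
Solve (1 + r/2)^2 = 1.064920: r/2 = 1.064920^(1/2) − 1 = 0.031950, so r = 0.063900 = 6.390%.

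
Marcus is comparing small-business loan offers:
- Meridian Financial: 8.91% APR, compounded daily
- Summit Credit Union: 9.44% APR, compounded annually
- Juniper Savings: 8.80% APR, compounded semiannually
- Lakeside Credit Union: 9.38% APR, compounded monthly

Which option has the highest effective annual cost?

Lakeside Credit Union

Meridian Financial: (1 + 0.0891/365)^365 − 1 = 9.318%
Summit Credit Union: compounded annually, EAR = 9.440%
Juniper Savings: (1 + 0.0880/2)^2 − 1 = 8.994%
Lakeside Credit Union: (1 + 0.0938/12)^12 − 1 = 9.794%
The highest effective annual rate is Lakeside Credit Union at 9.794%.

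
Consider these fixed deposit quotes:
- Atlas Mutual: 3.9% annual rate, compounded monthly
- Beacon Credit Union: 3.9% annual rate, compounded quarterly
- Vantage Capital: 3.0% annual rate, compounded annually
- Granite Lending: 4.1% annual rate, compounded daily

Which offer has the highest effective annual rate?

Granite Lending

Atlas Mutual: (1 + 0.039/12)^12 − 1 = 3.970%
Beacon Credit Union: (1 + 0.039/4)^4 − 1 = 3.957%
Vantage Capital: compounded annually, EAR = 3.000%
Granite Lending: (1 + 0.041/365)^365 − 1 = 4.185%
The highest effective annual rate is Granite Lending at 4.185%.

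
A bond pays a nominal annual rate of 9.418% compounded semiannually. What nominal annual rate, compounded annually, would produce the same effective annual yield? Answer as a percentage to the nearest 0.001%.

EAR = (1 + 0.09418/2)^2 − 1 = 0.096397.
Compounded annually, the equivalent nominal rate is the EAR itself: 9.640%.

9.640%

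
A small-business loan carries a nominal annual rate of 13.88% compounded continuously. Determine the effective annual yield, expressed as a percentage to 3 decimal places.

14.889%

With continuous compounding, EAR = e^0.1388 − 1.
e^0.1388 = 1.148894, so EAR = 0.148894 = 14.889%.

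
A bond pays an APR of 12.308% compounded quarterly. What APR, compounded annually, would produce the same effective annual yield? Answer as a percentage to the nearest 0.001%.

EAR = (1 + 0.12308/4)^4 − 1 = 0.128878.
Compounded annually, the equivalent nominal rate is the EAR itself: 12.888%.

12.888%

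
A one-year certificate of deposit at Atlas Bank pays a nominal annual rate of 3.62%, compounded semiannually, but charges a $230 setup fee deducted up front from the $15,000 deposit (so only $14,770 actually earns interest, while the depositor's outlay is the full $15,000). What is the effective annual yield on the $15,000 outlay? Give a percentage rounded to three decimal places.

2.063%

Value after one year: 14,770 × (1 + 0.0362/2)^2 = 14,770 × 1.036528 = $15,309.51.
Effective yield on the $15,000 outlay: 15,309.51 / 15,000 − 1 = 0.020634 = 2.063%.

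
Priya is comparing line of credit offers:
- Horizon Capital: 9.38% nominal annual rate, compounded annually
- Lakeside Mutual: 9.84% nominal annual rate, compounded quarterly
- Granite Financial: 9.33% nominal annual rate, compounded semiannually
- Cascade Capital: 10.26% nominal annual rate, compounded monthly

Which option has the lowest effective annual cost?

Horizon Capital: compounded annually, EAR = 9.380%
Lakeside Mutual: (1 + 0.0984/4)^4 − 1 = 10.209%
Granite Financial: (1 + 0.0933/2)^2 − 1 = 9.548%
Cascade Capital: (1 + 0.1026/12)^12 − 1 = 10.756%
The lowest effective annual rate is Horizon Capital at 9.380%.

Horizon Capital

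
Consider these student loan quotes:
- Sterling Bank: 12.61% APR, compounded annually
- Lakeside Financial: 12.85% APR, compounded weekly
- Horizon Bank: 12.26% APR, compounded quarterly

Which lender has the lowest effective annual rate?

Sterling Bank

Sterling Bank: compounded annually, EAR = 12.610%
Lakeside Financial: (1 + 0.1285/52)^52 − 1 = 13.694%
Horizon Bank: (1 + 0.1226/4)^4 − 1 = 12.835%
The lowest effective annual rate is Sterling Bank at 12.610%.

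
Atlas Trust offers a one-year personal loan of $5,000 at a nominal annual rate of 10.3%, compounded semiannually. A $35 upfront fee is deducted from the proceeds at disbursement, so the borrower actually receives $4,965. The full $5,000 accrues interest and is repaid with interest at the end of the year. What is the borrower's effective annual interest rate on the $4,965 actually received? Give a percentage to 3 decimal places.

Amount owed after one year: 5,000 × (1 + 0.103/2)^2 = 5,000 × 1.105652 = $5,528.26.
Effective rate on net proceeds: 5,528.26 / 4,965 − 1 = 0.113446 = 11.345%.

11.345%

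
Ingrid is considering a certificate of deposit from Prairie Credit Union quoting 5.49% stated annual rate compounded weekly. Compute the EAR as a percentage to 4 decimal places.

5.6404%

EAR = (1 + 0.0549/52)^52 − 1.
= 1.056404 − 1 = 5.6404%.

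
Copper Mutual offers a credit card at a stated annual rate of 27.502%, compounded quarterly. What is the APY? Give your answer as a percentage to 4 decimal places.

30.4706%

EAR = (1 + 0.27502/4)^4 − 1.
= 1.304706 − 1 = 30.4706%.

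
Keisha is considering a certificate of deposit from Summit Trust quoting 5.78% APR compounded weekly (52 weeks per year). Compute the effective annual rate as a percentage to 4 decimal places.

5.9469%

EAR = (1 + 0.0578/52)^52 − 1.
= 1.059469 − 1 = 5.9469%.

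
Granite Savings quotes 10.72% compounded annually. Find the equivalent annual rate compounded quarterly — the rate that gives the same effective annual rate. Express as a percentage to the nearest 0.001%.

Compounded annually, EAR = nominal = 0.107200.
Solve (1 + r/4)^4 = 1.107200: r/4 = 1.107200^(1/4) − 1 = 0.025785, so r = 0.103142 = 10.314%.

10.314%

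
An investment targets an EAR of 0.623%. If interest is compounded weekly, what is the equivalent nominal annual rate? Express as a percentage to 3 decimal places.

0.621%

(1 + r/52)^52 − 1 = 0.00623, so 1 + r/52 = 1.00623^(1/52).
r/52 = 0.000119, so r = 0.006211 = 0.621%.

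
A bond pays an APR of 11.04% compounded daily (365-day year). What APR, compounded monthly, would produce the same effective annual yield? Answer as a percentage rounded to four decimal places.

EAR = (1 + 0.1104/365)^365 − 1 = 0.116706.
Solve (1 + r/12)^12 = 1.116706: r/12 = 1.116706^(1/12) − 1 = 0.009241, so r = 0.110893 = 11.0893%.

11.0893%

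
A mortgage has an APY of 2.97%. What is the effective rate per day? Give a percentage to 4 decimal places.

The per-day rate i satisfies (1 + i)^365 = 1 + 0.0297.
i = 1.0297^(1/365) − 1 = 0.0000802 = 0.0080%.

0.0080%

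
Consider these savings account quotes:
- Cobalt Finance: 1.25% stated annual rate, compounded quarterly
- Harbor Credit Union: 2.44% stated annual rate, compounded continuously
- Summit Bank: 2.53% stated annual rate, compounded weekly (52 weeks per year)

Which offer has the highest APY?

Cobalt Finance: (1 + 0.0125/4)^4 − 1 = 1.256%
Harbor Credit Union: e^0.0244 − 1 = 2.470%
Summit Bank: (1 + 0.0253/52)^52 − 1 = 2.562%
The highest effective annual rate is Summit Bank at 2.562%.

Summit Bank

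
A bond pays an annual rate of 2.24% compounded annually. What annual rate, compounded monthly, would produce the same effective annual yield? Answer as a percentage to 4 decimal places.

2.2173%

Compounded annually, EAR = nominal = 0.022400.
Solve (1 + r/12)^12 = 1.022400: r/12 = 1.022400^(1/12) − 1 = 0.001848, so r = 0.022173 = 2.2173%.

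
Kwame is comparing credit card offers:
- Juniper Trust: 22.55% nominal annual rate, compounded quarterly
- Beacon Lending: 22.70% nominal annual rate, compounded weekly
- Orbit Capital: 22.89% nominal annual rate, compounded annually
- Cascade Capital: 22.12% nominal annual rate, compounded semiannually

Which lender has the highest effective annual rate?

Juniper Trust: (1 + 0.2255/4)^4 − 1 = 24.530%
Beacon Lending: (1 + 0.2270/52)^52 − 1 = 25.421%
Orbit Capital: compounded annually, EAR = 22.890%
Cascade Capital: (1 + 0.2212/2)^2 − 1 = 23.343%
The highest effective annual rate is Beacon Lending at 25.421%.

Beacon Lending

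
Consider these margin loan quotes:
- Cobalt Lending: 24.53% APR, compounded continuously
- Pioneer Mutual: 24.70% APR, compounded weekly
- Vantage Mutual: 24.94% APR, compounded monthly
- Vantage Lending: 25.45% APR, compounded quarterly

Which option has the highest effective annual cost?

Cobalt Lending: e^0.2453 − 1 = 27.800%
Pioneer Mutual: (1 + 0.2470/52)^52 − 1 = 27.943%
Vantage Mutual: (1 + 0.2494/12)^12 − 1 = 27.998%
Vantage Lending: (1 + 0.2545/4)^4 − 1 = 27.984%
The highest effective annual rate is Vantage Mutual at 27.998%.

Vantage Mutual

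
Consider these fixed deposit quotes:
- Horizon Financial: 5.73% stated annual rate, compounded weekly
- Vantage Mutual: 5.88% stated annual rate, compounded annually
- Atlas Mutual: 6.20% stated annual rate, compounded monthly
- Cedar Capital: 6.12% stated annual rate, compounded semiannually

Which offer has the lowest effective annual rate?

Horizon Financial: (1 + 0.0573/52)^52 − 1 = 5.894%
Vantage Mutual: compounded annually, EAR = 5.880%
Atlas Mutual: (1 + 0.0620/12)^12 − 1 = 6.379%
Cedar Capital: (1 + 0.0612/2)^2 − 1 = 6.214%
The lowest effective annual rate is Vantage Mutual at 5.880%.

Vantage Mutual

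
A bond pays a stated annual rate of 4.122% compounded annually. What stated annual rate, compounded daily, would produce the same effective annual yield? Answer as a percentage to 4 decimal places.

4.0395%

Compounded annually, EAR = nominal = 0.041220.
Solve (1 + r/365)^365 = 1.041220: r/365 = 1.041220^(1/365) − 1 = 0.000111, so r = 0.040395 = 4.0395%.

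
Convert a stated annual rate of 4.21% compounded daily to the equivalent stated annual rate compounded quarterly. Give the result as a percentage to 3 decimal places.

4.232%

EAR = (1 + 0.0421/365)^365 − 1 = 0.042996.
Solve (1 + r/4)^4 = 1.042996: r/4 = 1.042996^(1/4) − 1 = 0.010580, so r = 0.042320 = 4.232%.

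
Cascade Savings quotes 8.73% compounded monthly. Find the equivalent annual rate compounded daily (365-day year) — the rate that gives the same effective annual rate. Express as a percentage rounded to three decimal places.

8.699%

EAR = (1 + 0.0873/12)^12 − 1 = 0.090879.
Solve (1 + r/365)^365 = 1.090879: r/365 = 1.090879^(1/365) − 1 = 0.000238, so r = 0.086994 = 8.699%.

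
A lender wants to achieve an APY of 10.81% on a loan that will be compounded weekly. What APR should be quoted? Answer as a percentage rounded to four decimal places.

10.2748%

(1 + r/52)^52 − 1 = 0.1081, so 1 + r/52 = 1.1081^(1/52).
r/52 = 0.001976, so r = 0.102748 = 10.2748%.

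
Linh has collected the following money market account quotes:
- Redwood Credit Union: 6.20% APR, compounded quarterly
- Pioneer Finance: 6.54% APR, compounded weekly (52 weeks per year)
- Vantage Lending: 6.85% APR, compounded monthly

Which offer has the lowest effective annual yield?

Redwood Credit Union

Redwood Credit Union: (1 + 0.0620/4)^4 − 1 = 6.346%
Pioneer Finance: (1 + 0.0654/52)^52 − 1 = 6.754%
Vantage Lending: (1 + 0.0685/12)^12 − 1 = 7.069%
The lowest effective annual rate is Redwood Credit Union at 6.346%.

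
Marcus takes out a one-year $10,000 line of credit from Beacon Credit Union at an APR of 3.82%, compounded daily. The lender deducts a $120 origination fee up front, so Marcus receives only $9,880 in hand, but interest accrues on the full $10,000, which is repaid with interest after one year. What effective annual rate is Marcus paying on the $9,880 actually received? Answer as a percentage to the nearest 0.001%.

5.156%

Amount owed after one year: 10,000 × (1 + 0.0382/365)^365 = 10,000 × 1.038937 = $10,389.37.
Effective rate on net proceeds: 10,389.37 / 9,880 − 1 = 0.051556 = 5.156%.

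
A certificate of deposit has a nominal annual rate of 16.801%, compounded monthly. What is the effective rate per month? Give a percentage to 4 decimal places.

1.4001%

With a nominal annual rate compounded monthly, the periodic rate is the nominal rate divided by 12.
i = 0.16801 / 12 = 0.0140008 = 1.4001%.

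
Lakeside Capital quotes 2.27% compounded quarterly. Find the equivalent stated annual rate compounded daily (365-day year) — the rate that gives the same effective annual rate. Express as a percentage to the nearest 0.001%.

EAR = (1 + 0.0227/4)^4 − 1 = 0.022894.
Solve (1 + r/365)^365 = 1.022894: r/365 = 1.022894^(1/365) − 1 = 0.000062, so r = 0.022637 = 2.264%.

2.264%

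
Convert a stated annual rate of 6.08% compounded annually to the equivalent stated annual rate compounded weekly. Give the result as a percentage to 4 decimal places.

Compounded annually, EAR = nominal = 0.060800.
Solve (1 + r/52)^52 = 1.060800: r/52 = 1.060800^(1/52) − 1 = 0.001136, so r = 0.059057 = 5.9057%.

5.9057%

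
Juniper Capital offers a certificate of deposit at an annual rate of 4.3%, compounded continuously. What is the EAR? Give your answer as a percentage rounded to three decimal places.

4.394%

With continuous compounding, EAR = e^0.043 − 1.
e^0.043 = 1.043938, so EAR = 0.043938 = 4.394%.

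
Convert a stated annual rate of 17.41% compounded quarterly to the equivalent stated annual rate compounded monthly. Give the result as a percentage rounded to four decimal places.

17.1633%

EAR = (1 + 0.1741/4)^4 − 1 = 0.185800.
Solve (1 + r/12)^12 = 1.185800: r/12 = 1.185800^(1/12) − 1 = 0.014303, so r = 0.171633 = 17.1633%.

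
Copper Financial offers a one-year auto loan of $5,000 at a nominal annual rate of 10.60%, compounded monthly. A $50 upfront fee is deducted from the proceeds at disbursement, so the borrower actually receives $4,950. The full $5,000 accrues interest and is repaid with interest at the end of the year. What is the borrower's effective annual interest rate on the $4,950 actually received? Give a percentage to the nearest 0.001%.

12.253%

Amount owed after one year: 5,000 × (1 + 0.1060/12)^12 = 5,000 × 1.111305 = $5,556.52.
Effective rate on net proceeds: 5,556.52 / 4,950 − 1 = 0.122530 = 12.253%.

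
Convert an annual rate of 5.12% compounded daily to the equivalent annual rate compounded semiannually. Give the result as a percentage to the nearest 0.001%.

5.186%

EAR = (1 + 0.0512/365)^365 − 1 = 0.052530.
Solve (1 + r/2)^2 = 1.052530: r/2 = 1.052530^(1/2) − 1 = 0.025929, so r = 0.051857 = 5.186%.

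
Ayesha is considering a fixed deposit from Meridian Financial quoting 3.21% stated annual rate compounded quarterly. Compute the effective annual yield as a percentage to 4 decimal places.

3.2488%

EAR = (1 + 0.0321/4)^4 − 1.
= (1 + 0.008025)^4 − 1 = 1.032488 − 1 = 3.2488%.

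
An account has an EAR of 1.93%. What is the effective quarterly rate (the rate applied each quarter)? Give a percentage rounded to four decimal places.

0.4790%

The per-quarter rate i satisfies (1 + i)^4 = 1 + 0.0193.
i = 1.0193^(1/4) − 1 = 0.0047905 = 0.4790%.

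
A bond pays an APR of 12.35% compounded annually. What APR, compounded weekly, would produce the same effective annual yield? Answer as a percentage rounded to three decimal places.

Compounded annually, EAR = nominal = 0.123500.
Solve (1 + r/52)^52 = 1.123500: r/52 = 1.123500^(1/52) − 1 = 0.002242, so r = 0.116579 = 11.658%.

11.658%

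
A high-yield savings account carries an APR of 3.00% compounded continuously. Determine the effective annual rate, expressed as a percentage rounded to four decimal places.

With continuous compounding, EAR = e^0.0300 − 1.
e^0.0300 = 1.030455, so EAR = 0.030455 = 3.0455%.

3.0455%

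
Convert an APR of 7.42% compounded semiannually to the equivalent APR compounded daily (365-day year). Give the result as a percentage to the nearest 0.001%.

7.286%

EAR = (1 + 0.0742/2)^2 − 1 = 0.075576.
Solve (1 + r/365)^365 = 1.075576: r/365 = 1.075576^(1/365) − 1 = 0.000200, so r = 0.072864 = 7.286%.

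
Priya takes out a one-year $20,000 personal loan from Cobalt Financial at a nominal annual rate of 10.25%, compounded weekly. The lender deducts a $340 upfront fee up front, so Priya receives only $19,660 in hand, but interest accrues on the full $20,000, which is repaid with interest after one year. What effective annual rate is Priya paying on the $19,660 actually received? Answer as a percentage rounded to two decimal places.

12.70%

Amount owed after one year: 20,000 × (1 + 0.1025/52)^52 = 20,000 × 1.107826 = $22,156.51.
Effective rate on net proceeds: 22,156.51 / 19,660 − 1 = 0.126984 = 12.70%.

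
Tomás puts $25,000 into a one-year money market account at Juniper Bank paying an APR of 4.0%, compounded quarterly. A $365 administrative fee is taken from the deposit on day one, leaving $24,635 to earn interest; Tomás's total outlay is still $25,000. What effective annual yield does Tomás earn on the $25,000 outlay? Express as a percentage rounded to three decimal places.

Value after one year: 24,635 × (1 + 0.040/4)^4 = 24,635 × 1.040604 = $25,635.28.
Effective yield on the $25,000 outlay: 25,635.28 / 25,000 − 1 = 0.025411 = 2.541%.

2.541%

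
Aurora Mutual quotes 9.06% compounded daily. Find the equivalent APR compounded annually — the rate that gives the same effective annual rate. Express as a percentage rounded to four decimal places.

9.4819%

EAR = (1 + 0.0906/365)^365 − 1 = 0.094819.
Compounded annually, the equivalent nominal rate is the EAR itself: 9.4819%.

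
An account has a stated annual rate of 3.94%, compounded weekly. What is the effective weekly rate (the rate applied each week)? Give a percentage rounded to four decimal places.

With a nominal annual rate compounded weekly, the periodic rate is the nominal rate divided by 52.
i = 0.0394 / 52 = 0.0007577 = 0.0758%.

0.0758%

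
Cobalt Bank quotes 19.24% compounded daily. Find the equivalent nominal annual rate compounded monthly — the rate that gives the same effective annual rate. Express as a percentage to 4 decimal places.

EAR = (1 + 0.1924/365)^365 − 1 = 0.212094.
Solve (1 + r/12)^12 = 1.212094: r/12 = 1.212094^(1/12) − 1 = 0.016158, so r = 0.193899 = 19.3899%.

19.3899%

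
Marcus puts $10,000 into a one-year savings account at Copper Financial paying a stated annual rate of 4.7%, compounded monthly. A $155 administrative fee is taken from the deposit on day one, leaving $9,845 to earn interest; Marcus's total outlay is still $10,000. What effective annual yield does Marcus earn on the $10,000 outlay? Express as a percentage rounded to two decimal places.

Value after one year: 9,845 × (1 + 0.047/12)^12 = 9,845 × 1.048026 = $10,317.81.
Effective yield on the $10,000 outlay: 10,317.81 / 10,000 − 1 = 0.031781 = 3.18%.

3.18%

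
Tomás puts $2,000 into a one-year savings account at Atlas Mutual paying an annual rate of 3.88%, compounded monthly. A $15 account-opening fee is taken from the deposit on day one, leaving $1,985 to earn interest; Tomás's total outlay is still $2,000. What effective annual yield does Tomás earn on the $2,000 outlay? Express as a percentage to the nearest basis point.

3.17%

Value after one year: 1,985 × (1 + 0.0388/12)^12 = 1,985 × 1.039497 = $2,063.40.
Effective yield on the $2,000 outlay: 2,063.40 / 2,000 − 1 = 0.031701 = 3.17%.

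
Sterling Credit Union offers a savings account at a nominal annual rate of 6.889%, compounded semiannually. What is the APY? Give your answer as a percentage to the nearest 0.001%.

EAR = (1 + 0.06889/2)^2 − 1.
= 1.070076 − 1 = 7.008%.

7.008%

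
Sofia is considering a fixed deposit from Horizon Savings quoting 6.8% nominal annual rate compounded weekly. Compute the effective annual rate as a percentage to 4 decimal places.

EAR = (1 + 0.068/52)^52 − 1.
= 1.070318 − 1 = 7.0318%.

7.0318%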